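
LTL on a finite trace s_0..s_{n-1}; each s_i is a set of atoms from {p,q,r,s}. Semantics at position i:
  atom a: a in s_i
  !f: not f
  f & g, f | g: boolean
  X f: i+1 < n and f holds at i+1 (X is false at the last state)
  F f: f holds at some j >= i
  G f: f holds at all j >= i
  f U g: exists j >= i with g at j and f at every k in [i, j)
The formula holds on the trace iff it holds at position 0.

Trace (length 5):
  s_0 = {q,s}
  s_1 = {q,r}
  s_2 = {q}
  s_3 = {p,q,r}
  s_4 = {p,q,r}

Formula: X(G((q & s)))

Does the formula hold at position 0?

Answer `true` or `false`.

Answer: false

Derivation:
s_0={q,s}: X(G((q & s)))=False G((q & s))=False (q & s)=True q=True s=True
s_1={q,r}: X(G((q & s)))=False G((q & s))=False (q & s)=False q=True s=False
s_2={q}: X(G((q & s)))=False G((q & s))=False (q & s)=False q=True s=False
s_3={p,q,r}: X(G((q & s)))=False G((q & s))=False (q & s)=False q=True s=False
s_4={p,q,r}: X(G((q & s)))=False G((q & s))=False (q & s)=False q=True s=False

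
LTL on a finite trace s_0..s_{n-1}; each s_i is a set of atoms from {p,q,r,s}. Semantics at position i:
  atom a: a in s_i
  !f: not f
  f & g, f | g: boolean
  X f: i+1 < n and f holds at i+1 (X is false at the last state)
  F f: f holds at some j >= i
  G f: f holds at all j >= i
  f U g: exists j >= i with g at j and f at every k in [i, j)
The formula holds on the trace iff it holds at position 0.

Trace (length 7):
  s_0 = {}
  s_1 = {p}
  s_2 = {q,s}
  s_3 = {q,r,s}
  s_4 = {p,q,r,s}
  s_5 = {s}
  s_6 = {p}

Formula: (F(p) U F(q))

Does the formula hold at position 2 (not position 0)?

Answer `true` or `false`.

s_0={}: (F(p) U F(q))=True F(p)=True p=False F(q)=True q=False
s_1={p}: (F(p) U F(q))=True F(p)=True p=True F(q)=True q=False
s_2={q,s}: (F(p) U F(q))=True F(p)=True p=False F(q)=True q=True
s_3={q,r,s}: (F(p) U F(q))=True F(p)=True p=False F(q)=True q=True
s_4={p,q,r,s}: (F(p) U F(q))=True F(p)=True p=True F(q)=True q=True
s_5={s}: (F(p) U F(q))=False F(p)=True p=False F(q)=False q=False
s_6={p}: (F(p) U F(q))=False F(p)=True p=True F(q)=False q=False
Evaluating at position 2: result = True

Answer: true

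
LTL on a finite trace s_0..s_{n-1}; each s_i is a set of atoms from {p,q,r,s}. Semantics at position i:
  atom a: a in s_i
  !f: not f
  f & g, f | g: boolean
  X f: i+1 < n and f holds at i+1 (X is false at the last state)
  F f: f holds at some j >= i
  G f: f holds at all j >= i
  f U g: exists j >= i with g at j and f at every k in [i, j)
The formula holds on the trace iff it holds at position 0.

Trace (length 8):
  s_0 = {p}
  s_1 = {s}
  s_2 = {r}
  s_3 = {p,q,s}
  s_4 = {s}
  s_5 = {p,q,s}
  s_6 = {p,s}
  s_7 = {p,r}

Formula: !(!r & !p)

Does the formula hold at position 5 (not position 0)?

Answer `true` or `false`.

s_0={p}: !(!r & !p)=True (!r & !p)=False !r=True r=False !p=False p=True
s_1={s}: !(!r & !p)=False (!r & !p)=True !r=True r=False !p=True p=False
s_2={r}: !(!r & !p)=True (!r & !p)=False !r=False r=True !p=True p=False
s_3={p,q,s}: !(!r & !p)=True (!r & !p)=False !r=True r=False !p=False p=True
s_4={s}: !(!r & !p)=False (!r & !p)=True !r=True r=False !p=True p=False
s_5={p,q,s}: !(!r & !p)=True (!r & !p)=False !r=True r=False !p=False p=True
s_6={p,s}: !(!r & !p)=True (!r & !p)=False !r=True r=False !p=False p=True
s_7={p,r}: !(!r & !p)=True (!r & !p)=False !r=False r=True !p=False p=True
Evaluating at position 5: result = True

Answer: true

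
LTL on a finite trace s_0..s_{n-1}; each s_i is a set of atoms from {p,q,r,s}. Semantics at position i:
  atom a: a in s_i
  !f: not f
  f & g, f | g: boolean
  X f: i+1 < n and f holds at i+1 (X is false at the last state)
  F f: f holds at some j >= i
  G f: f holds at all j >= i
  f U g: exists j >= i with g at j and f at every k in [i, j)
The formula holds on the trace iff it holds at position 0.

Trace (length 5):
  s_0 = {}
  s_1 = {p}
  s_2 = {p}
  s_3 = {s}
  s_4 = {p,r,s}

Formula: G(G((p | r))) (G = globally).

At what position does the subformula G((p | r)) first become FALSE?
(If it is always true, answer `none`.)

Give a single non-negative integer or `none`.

Answer: 0

Derivation:
s_0={}: G((p | r))=False (p | r)=False p=False r=False
s_1={p}: G((p | r))=False (p | r)=True p=True r=False
s_2={p}: G((p | r))=False (p | r)=True p=True r=False
s_3={s}: G((p | r))=False (p | r)=False p=False r=False
s_4={p,r,s}: G((p | r))=True (p | r)=True p=True r=True
G(G((p | r))) holds globally = False
First violation at position 0.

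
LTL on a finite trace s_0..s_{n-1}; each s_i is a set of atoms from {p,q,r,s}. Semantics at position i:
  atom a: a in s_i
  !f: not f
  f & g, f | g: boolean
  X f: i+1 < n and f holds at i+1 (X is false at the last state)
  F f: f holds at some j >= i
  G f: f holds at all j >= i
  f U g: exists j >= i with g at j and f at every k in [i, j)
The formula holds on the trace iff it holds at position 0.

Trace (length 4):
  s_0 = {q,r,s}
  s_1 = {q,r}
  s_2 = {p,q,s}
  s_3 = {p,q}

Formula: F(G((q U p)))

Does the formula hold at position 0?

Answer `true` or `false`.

s_0={q,r,s}: F(G((q U p)))=True G((q U p))=True (q U p)=True q=True p=False
s_1={q,r}: F(G((q U p)))=True G((q U p))=True (q U p)=True q=True p=False
s_2={p,q,s}: F(G((q U p)))=True G((q U p))=True (q U p)=True q=True p=True
s_3={p,q}: F(G((q U p)))=True G((q U p))=True (q U p)=True q=True p=True

Answer: true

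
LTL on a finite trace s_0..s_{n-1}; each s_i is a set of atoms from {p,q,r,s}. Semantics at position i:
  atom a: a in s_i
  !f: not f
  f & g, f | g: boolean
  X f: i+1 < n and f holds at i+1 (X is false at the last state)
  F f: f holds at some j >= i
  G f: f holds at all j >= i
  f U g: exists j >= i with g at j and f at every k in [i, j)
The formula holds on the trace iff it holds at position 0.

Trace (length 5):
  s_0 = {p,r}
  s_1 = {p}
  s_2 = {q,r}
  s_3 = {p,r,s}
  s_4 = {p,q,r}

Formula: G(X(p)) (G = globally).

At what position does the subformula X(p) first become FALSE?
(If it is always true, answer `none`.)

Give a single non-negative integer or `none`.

s_0={p,r}: X(p)=True p=True
s_1={p}: X(p)=False p=True
s_2={q,r}: X(p)=True p=False
s_3={p,r,s}: X(p)=True p=True
s_4={p,q,r}: X(p)=False p=True
G(X(p)) holds globally = False
First violation at position 1.

Answer: 1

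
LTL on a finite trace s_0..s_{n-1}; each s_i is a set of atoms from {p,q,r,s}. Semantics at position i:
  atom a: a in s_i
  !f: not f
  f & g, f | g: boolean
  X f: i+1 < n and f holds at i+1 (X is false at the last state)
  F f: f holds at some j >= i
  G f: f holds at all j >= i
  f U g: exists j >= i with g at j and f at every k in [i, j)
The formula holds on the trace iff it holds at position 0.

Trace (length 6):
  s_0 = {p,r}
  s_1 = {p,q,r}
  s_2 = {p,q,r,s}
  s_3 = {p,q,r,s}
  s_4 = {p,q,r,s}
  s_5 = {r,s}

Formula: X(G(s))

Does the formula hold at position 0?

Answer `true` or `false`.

s_0={p,r}: X(G(s))=False G(s)=False s=False
s_1={p,q,r}: X(G(s))=True G(s)=False s=False
s_2={p,q,r,s}: X(G(s))=True G(s)=True s=True
s_3={p,q,r,s}: X(G(s))=True G(s)=True s=True
s_4={p,q,r,s}: X(G(s))=True G(s)=True s=True
s_5={r,s}: X(G(s))=False G(s)=True s=True

Answer: false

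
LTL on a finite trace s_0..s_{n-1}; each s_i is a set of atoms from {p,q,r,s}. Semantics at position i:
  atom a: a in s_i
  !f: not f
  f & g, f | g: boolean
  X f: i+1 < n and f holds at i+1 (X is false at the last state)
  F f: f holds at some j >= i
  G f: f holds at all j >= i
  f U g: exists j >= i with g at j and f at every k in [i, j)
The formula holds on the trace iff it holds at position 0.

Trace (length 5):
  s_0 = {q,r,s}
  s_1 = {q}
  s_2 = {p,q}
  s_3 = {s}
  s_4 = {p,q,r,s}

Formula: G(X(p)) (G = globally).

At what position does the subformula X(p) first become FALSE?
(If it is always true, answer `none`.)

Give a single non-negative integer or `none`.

s_0={q,r,s}: X(p)=False p=False
s_1={q}: X(p)=True p=False
s_2={p,q}: X(p)=False p=True
s_3={s}: X(p)=True p=False
s_4={p,q,r,s}: X(p)=False p=True
G(X(p)) holds globally = False
First violation at position 0.

Answer: 0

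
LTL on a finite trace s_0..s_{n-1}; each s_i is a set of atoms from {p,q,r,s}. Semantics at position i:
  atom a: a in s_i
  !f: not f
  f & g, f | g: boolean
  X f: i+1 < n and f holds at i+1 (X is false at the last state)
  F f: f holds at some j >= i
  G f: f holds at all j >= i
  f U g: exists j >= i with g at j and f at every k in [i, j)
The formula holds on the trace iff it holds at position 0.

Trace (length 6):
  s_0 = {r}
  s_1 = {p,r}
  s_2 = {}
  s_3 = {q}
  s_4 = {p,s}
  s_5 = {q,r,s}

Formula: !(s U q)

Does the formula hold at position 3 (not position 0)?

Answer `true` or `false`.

s_0={r}: !(s U q)=True (s U q)=False s=False q=False
s_1={p,r}: !(s U q)=True (s U q)=False s=False q=False
s_2={}: !(s U q)=True (s U q)=False s=False q=False
s_3={q}: !(s U q)=False (s U q)=True s=False q=True
s_4={p,s}: !(s U q)=False (s U q)=True s=True q=False
s_5={q,r,s}: !(s U q)=False (s U q)=True s=True q=True
Evaluating at position 3: result = False

Answer: false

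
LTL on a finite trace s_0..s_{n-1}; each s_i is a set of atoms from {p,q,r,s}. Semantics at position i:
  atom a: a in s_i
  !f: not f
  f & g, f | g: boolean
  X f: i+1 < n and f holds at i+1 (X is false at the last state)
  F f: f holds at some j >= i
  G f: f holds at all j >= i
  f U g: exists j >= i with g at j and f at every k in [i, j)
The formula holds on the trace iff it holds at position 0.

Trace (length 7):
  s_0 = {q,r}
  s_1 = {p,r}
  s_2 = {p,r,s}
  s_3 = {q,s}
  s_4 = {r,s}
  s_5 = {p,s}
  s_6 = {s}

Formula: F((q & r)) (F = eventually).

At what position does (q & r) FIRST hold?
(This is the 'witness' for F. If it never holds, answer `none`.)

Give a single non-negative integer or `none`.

Answer: 0

Derivation:
s_0={q,r}: (q & r)=True q=True r=True
s_1={p,r}: (q & r)=False q=False r=True
s_2={p,r,s}: (q & r)=False q=False r=True
s_3={q,s}: (q & r)=False q=True r=False
s_4={r,s}: (q & r)=False q=False r=True
s_5={p,s}: (q & r)=False q=False r=False
s_6={s}: (q & r)=False q=False r=False
F((q & r)) holds; first witness at position 0.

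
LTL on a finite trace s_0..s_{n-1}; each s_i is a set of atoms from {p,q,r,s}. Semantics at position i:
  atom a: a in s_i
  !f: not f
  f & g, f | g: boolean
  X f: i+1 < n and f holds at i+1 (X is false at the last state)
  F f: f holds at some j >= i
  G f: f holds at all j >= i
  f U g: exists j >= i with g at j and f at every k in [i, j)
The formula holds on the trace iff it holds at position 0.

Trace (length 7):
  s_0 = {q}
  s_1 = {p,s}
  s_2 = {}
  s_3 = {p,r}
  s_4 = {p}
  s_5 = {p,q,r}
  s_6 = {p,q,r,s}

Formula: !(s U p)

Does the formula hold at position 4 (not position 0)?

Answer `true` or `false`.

Answer: false

Derivation:
s_0={q}: !(s U p)=True (s U p)=False s=False p=False
s_1={p,s}: !(s U p)=False (s U p)=True s=True p=True
s_2={}: !(s U p)=True (s U p)=False s=False p=False
s_3={p,r}: !(s U p)=False (s U p)=True s=False p=True
s_4={p}: !(s U p)=False (s U p)=True s=False p=True
s_5={p,q,r}: !(s U p)=False (s U p)=True s=False p=True
s_6={p,q,r,s}: !(s U p)=False (s U p)=True s=True p=True
Evaluating at position 4: result = False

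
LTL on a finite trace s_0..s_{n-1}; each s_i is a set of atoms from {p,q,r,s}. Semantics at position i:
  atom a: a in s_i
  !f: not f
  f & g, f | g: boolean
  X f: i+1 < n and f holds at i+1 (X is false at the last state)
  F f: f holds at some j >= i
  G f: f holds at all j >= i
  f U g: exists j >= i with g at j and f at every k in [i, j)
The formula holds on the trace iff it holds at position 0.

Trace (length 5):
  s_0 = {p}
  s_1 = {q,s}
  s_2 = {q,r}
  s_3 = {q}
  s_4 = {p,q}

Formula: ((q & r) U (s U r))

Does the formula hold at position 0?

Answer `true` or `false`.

Answer: false

Derivation:
s_0={p}: ((q & r) U (s U r))=False (q & r)=False q=False r=False (s U r)=False s=False
s_1={q,s}: ((q & r) U (s U r))=True (q & r)=False q=True r=False (s U r)=True s=True
s_2={q,r}: ((q & r) U (s U r))=True (q & r)=True q=True r=True (s U r)=True s=False
s_3={q}: ((q & r) U (s U r))=False (q & r)=False q=True r=False (s U r)=False s=False
s_4={p,q}: ((q & r) U (s U r))=False (q & r)=False q=True r=False (s U r)=False s=False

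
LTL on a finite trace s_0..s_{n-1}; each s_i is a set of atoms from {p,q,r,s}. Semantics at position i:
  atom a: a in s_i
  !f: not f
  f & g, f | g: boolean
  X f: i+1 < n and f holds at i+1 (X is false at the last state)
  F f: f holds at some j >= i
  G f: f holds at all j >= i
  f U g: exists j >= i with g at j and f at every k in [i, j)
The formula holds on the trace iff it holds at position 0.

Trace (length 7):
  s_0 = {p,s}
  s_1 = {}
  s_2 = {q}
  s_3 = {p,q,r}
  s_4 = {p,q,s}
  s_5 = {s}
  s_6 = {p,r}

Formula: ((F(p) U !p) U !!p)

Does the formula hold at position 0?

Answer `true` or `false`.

s_0={p,s}: ((F(p) U !p) U !!p)=True (F(p) U !p)=True F(p)=True p=True !p=False !!p=True
s_1={}: ((F(p) U !p) U !!p)=True (F(p) U !p)=True F(p)=True p=False !p=True !!p=False
s_2={q}: ((F(p) U !p) U !!p)=True (F(p) U !p)=True F(p)=True p=False !p=True !!p=False
s_3={p,q,r}: ((F(p) U !p) U !!p)=True (F(p) U !p)=True F(p)=True p=True !p=False !!p=True
s_4={p,q,s}: ((F(p) U !p) U !!p)=True (F(p) U !p)=True F(p)=True p=True !p=False !!p=True
s_5={s}: ((F(p) U !p) U !!p)=True (F(p) U !p)=True F(p)=True p=False !p=True !!p=False
s_6={p,r}: ((F(p) U !p) U !!p)=True (F(p) U !p)=False F(p)=True p=True !p=False !!p=True

Answer: true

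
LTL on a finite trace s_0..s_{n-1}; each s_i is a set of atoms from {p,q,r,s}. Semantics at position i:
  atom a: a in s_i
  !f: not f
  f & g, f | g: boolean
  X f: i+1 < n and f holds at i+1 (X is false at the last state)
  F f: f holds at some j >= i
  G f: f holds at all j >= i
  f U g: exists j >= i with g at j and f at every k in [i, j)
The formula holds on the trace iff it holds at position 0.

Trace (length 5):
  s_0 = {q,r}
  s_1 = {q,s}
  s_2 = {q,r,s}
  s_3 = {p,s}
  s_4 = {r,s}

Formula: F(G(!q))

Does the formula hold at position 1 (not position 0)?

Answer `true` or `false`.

Answer: true

Derivation:
s_0={q,r}: F(G(!q))=True G(!q)=False !q=False q=True
s_1={q,s}: F(G(!q))=True G(!q)=False !q=False q=True
s_2={q,r,s}: F(G(!q))=True G(!q)=False !q=False q=True
s_3={p,s}: F(G(!q))=True G(!q)=True !q=True q=False
s_4={r,s}: F(G(!q))=True G(!q)=True !q=True q=False
Evaluating at position 1: result = True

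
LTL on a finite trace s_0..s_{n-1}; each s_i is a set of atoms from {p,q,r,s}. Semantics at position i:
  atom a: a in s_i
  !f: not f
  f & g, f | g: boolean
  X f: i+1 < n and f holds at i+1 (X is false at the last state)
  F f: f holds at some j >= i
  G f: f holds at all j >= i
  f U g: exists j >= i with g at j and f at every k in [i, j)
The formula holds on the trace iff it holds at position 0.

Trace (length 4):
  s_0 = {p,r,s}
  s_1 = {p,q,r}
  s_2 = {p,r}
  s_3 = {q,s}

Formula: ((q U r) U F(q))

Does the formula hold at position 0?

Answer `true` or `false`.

Answer: true

Derivation:
s_0={p,r,s}: ((q U r) U F(q))=True (q U r)=True q=False r=True F(q)=True
s_1={p,q,r}: ((q U r) U F(q))=True (q U r)=True q=True r=True F(q)=True
s_2={p,r}: ((q U r) U F(q))=True (q U r)=True q=False r=True F(q)=True
s_3={q,s}: ((q U r) U F(q))=True (q U r)=False q=True r=False F(q)=True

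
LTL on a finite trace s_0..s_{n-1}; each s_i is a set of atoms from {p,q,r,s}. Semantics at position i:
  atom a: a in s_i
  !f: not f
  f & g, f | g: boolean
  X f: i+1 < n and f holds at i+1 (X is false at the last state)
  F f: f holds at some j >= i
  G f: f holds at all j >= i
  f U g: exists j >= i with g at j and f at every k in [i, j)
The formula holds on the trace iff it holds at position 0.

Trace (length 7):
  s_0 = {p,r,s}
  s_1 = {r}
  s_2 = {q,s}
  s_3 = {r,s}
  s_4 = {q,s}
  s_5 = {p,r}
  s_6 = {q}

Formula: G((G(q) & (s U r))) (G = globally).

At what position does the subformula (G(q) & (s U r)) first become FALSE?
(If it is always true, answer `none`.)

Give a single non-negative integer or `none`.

s_0={p,r,s}: (G(q) & (s U r))=False G(q)=False q=False (s U r)=True s=True r=True
s_1={r}: (G(q) & (s U r))=False G(q)=False q=False (s U r)=True s=False r=True
s_2={q,s}: (G(q) & (s U r))=False G(q)=False q=True (s U r)=True s=True r=False
s_3={r,s}: (G(q) & (s U r))=False G(q)=False q=False (s U r)=True s=True r=True
s_4={q,s}: (G(q) & (s U r))=False G(q)=False q=True (s U r)=True s=True r=False
s_5={p,r}: (G(q) & (s U r))=False G(q)=False q=False (s U r)=True s=False r=True
s_6={q}: (G(q) & (s U r))=False G(q)=True q=True (s U r)=False s=False r=False
G((G(q) & (s U r))) holds globally = False
First violation at position 0.

Answer: 0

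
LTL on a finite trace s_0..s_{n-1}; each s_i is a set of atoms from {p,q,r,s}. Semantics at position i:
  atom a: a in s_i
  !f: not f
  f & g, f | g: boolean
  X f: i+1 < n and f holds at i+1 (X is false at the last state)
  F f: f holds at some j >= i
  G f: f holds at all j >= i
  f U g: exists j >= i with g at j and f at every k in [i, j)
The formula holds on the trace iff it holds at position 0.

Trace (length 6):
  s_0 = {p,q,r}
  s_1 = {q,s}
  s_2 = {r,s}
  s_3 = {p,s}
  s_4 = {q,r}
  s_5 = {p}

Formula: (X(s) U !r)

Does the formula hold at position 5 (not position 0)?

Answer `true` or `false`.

s_0={p,q,r}: (X(s) U !r)=True X(s)=True s=False !r=False r=True
s_1={q,s}: (X(s) U !r)=True X(s)=True s=True !r=True r=False
s_2={r,s}: (X(s) U !r)=True X(s)=True s=True !r=False r=True
s_3={p,s}: (X(s) U !r)=True X(s)=False s=True !r=True r=False
s_4={q,r}: (X(s) U !r)=False X(s)=False s=False !r=False r=True
s_5={p}: (X(s) U !r)=True X(s)=False s=False !r=True r=False
Evaluating at position 5: result = True

Answer: true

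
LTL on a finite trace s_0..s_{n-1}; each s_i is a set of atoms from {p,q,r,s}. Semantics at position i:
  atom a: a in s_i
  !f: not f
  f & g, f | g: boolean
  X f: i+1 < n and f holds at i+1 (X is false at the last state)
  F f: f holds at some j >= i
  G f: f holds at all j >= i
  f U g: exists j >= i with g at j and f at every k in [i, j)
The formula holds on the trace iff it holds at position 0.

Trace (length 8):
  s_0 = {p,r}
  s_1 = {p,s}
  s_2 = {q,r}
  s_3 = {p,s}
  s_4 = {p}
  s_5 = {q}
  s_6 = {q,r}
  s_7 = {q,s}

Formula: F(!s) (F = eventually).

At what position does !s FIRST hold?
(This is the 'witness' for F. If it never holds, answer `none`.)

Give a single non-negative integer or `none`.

s_0={p,r}: !s=True s=False
s_1={p,s}: !s=False s=True
s_2={q,r}: !s=True s=False
s_3={p,s}: !s=False s=True
s_4={p}: !s=True s=False
s_5={q}: !s=True s=False
s_6={q,r}: !s=True s=False
s_7={q,s}: !s=False s=True
F(!s) holds; first witness at position 0.

Answer: 0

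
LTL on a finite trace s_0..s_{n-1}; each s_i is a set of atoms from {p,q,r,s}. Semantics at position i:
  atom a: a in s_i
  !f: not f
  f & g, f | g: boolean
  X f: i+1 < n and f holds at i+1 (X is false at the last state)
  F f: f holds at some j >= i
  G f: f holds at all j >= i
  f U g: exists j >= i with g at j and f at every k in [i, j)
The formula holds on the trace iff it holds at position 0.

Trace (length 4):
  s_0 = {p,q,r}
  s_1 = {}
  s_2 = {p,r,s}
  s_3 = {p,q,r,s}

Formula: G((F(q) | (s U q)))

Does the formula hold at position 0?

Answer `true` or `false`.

s_0={p,q,r}: G((F(q) | (s U q)))=True (F(q) | (s U q))=True F(q)=True q=True (s U q)=True s=False
s_1={}: G((F(q) | (s U q)))=True (F(q) | (s U q))=True F(q)=True q=False (s U q)=False s=False
s_2={p,r,s}: G((F(q) | (s U q)))=True (F(q) | (s U q))=True F(q)=True q=False (s U q)=True s=True
s_3={p,q,r,s}: G((F(q) | (s U q)))=True (F(q) | (s U q))=True F(q)=True q=True (s U q)=True s=True

Answer: true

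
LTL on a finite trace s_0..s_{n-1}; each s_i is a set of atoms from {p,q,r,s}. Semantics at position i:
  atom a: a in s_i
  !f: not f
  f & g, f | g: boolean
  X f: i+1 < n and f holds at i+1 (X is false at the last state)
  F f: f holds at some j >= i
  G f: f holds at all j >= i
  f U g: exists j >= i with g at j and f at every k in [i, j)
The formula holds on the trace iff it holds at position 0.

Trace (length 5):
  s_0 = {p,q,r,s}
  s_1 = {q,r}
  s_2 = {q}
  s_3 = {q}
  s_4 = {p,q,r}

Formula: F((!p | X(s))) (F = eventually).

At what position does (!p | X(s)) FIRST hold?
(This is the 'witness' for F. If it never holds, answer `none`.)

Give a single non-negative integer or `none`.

s_0={p,q,r,s}: (!p | X(s))=False !p=False p=True X(s)=False s=True
s_1={q,r}: (!p | X(s))=True !p=True p=False X(s)=False s=False
s_2={q}: (!p | X(s))=True !p=True p=False X(s)=False s=False
s_3={q}: (!p | X(s))=True !p=True p=False X(s)=False s=False
s_4={p,q,r}: (!p | X(s))=False !p=False p=True X(s)=False s=False
F((!p | X(s))) holds; first witness at position 1.

Answer: 1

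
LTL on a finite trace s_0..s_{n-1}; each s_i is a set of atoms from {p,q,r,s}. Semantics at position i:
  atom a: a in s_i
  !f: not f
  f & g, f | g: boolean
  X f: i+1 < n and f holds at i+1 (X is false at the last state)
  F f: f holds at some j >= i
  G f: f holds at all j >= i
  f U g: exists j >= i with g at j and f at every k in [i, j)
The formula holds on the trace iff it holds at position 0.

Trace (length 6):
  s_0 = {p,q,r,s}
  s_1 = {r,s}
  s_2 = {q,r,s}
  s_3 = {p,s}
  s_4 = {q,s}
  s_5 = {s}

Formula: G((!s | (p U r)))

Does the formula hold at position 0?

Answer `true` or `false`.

Answer: false

Derivation:
s_0={p,q,r,s}: G((!s | (p U r)))=False (!s | (p U r))=True !s=False s=True (p U r)=True p=True r=True
s_1={r,s}: G((!s | (p U r)))=False (!s | (p U r))=True !s=False s=True (p U r)=True p=False r=True
s_2={q,r,s}: G((!s | (p U r)))=False (!s | (p U r))=True !s=False s=True (p U r)=True p=False r=True
s_3={p,s}: G((!s | (p U r)))=False (!s | (p U r))=False !s=False s=True (p U r)=False p=True r=False
s_4={q,s}: G((!s | (p U r)))=False (!s | (p U r))=False !s=False s=True (p U r)=False p=False r=False
s_5={s}: G((!s | (p U r)))=False (!s | (p U r))=False !s=False s=True (p U r)=False p=False r=False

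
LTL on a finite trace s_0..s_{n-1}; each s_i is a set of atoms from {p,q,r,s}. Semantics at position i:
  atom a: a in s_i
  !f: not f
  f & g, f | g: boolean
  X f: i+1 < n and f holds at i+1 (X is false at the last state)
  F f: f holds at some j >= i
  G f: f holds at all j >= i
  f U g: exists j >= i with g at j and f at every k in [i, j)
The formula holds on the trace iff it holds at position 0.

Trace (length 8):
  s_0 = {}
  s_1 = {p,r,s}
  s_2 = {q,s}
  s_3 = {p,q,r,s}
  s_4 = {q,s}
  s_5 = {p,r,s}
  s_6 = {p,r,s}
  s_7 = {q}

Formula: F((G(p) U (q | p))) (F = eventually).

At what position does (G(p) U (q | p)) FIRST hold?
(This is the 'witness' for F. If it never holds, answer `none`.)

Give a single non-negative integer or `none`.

Answer: 1

Derivation:
s_0={}: (G(p) U (q | p))=False G(p)=False p=False (q | p)=False q=False
s_1={p,r,s}: (G(p) U (q | p))=True G(p)=False p=True (q | p)=True q=False
s_2={q,s}: (G(p) U (q | p))=True G(p)=False p=False (q | p)=True q=True
s_3={p,q,r,s}: (G(p) U (q | p))=True G(p)=False p=True (q | p)=True q=True
s_4={q,s}: (G(p) U (q | p))=True G(p)=False p=False (q | p)=True q=True
s_5={p,r,s}: (G(p) U (q | p))=True G(p)=False p=True (q | p)=True q=False
s_6={p,r,s}: (G(p) U (q | p))=True G(p)=False p=True (q | p)=True q=False
s_7={q}: (G(p) U (q | p))=True G(p)=False p=False (q | p)=True q=True
F((G(p) U (q | p))) holds; first witness at position 1.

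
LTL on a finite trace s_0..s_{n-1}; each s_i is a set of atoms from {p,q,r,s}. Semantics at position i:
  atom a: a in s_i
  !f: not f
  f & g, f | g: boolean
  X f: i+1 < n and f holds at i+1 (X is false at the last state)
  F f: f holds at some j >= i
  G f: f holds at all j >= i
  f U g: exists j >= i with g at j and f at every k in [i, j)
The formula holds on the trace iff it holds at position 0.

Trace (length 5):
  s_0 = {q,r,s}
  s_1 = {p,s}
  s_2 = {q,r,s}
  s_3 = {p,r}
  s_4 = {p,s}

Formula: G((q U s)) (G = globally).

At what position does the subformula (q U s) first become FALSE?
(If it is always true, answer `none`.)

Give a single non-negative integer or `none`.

Answer: 3

Derivation:
s_0={q,r,s}: (q U s)=True q=True s=True
s_1={p,s}: (q U s)=True q=False s=True
s_2={q,r,s}: (q U s)=True q=True s=True
s_3={p,r}: (q U s)=False q=False s=False
s_4={p,s}: (q U s)=True q=False s=True
G((q U s)) holds globally = False
First violation at position 3.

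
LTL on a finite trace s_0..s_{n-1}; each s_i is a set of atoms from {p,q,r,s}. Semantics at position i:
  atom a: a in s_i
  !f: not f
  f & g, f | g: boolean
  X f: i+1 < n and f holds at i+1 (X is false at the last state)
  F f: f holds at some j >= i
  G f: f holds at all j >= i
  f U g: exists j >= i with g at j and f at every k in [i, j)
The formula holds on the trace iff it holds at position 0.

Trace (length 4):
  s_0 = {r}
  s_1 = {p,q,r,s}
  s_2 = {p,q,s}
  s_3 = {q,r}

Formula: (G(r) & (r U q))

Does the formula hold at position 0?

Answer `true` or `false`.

Answer: false

Derivation:
s_0={r}: (G(r) & (r U q))=False G(r)=False r=True (r U q)=True q=False
s_1={p,q,r,s}: (G(r) & (r U q))=False G(r)=False r=True (r U q)=True q=True
s_2={p,q,s}: (G(r) & (r U q))=False G(r)=False r=False (r U q)=True q=True
s_3={q,r}: (G(r) & (r U q))=True G(r)=True r=True (r U q)=True q=True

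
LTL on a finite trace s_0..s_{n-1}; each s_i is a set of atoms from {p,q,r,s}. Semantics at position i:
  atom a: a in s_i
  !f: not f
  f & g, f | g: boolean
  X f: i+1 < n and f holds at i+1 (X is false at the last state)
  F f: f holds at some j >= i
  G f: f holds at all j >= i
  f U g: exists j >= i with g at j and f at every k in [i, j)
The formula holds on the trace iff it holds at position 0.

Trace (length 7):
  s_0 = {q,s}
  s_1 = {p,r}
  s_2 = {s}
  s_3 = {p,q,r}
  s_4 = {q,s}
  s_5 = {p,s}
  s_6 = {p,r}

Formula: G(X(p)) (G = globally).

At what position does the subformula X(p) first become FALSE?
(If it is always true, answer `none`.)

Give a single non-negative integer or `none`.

s_0={q,s}: X(p)=True p=False
s_1={p,r}: X(p)=False p=True
s_2={s}: X(p)=True p=False
s_3={p,q,r}: X(p)=False p=True
s_4={q,s}: X(p)=True p=False
s_5={p,s}: X(p)=True p=True
s_6={p,r}: X(p)=False p=True
G(X(p)) holds globally = False
First violation at position 1.

Answer: 1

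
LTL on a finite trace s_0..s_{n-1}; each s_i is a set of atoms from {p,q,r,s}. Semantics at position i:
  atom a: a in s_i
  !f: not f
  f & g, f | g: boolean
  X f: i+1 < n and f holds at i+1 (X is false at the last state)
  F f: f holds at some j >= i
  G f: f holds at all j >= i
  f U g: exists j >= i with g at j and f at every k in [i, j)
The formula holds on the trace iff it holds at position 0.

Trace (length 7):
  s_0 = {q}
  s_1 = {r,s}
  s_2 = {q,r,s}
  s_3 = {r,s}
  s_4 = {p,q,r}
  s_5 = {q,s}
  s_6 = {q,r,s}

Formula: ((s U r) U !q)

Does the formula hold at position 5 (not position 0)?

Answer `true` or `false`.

s_0={q}: ((s U r) U !q)=False (s U r)=False s=False r=False !q=False q=True
s_1={r,s}: ((s U r) U !q)=True (s U r)=True s=True r=True !q=True q=False
s_2={q,r,s}: ((s U r) U !q)=True (s U r)=True s=True r=True !q=False q=True
s_3={r,s}: ((s U r) U !q)=True (s U r)=True s=True r=True !q=True q=False
s_4={p,q,r}: ((s U r) U !q)=False (s U r)=True s=False r=True !q=False q=True
s_5={q,s}: ((s U r) U !q)=False (s U r)=True s=True r=False !q=False q=True
s_6={q,r,s}: ((s U r) U !q)=False (s U r)=True s=True r=True !q=False q=True
Evaluating at position 5: result = False

Answer: false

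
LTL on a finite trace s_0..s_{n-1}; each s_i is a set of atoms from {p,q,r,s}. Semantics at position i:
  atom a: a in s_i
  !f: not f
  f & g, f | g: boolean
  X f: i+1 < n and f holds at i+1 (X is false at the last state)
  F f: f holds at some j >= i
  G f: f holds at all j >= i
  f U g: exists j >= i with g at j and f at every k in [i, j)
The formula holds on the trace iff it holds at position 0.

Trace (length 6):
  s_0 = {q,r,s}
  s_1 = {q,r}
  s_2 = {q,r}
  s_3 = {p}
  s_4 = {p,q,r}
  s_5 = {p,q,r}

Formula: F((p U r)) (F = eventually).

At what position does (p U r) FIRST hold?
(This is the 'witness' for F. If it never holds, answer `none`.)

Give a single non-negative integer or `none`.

Answer: 0

Derivation:
s_0={q,r,s}: (p U r)=True p=False r=True
s_1={q,r}: (p U r)=True p=False r=True
s_2={q,r}: (p U r)=True p=False r=True
s_3={p}: (p U r)=True p=True r=False
s_4={p,q,r}: (p U r)=True p=True r=True
s_5={p,q,r}: (p U r)=True p=True r=True
F((p U r)) holds; first witness at position 0.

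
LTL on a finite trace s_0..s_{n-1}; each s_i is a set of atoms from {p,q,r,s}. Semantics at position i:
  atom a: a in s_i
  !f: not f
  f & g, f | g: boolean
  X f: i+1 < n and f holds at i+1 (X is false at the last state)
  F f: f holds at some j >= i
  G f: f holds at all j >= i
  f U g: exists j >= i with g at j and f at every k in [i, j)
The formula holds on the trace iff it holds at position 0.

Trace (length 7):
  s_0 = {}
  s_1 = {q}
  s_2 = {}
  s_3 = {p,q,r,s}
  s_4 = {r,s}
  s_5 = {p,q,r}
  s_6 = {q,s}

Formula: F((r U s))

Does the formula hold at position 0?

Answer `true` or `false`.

Answer: true

Derivation:
s_0={}: F((r U s))=True (r U s)=False r=False s=False
s_1={q}: F((r U s))=True (r U s)=False r=False s=False
s_2={}: F((r U s))=True (r U s)=False r=False s=False
s_3={p,q,r,s}: F((r U s))=True (r U s)=True r=True s=True
s_4={r,s}: F((r U s))=True (r U s)=True r=True s=True
s_5={p,q,r}: F((r U s))=True (r U s)=True r=True s=False
s_6={q,s}: F((r U s))=True (r U s)=True r=False s=True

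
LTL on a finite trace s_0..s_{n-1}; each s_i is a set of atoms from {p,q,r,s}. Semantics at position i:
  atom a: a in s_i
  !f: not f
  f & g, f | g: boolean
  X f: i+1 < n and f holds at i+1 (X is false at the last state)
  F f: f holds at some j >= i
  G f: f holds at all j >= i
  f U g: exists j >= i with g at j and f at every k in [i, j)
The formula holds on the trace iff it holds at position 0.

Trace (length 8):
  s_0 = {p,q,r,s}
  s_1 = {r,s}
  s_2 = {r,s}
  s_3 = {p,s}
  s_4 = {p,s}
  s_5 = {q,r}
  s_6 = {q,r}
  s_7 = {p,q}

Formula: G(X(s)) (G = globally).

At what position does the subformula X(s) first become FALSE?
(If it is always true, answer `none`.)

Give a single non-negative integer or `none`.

s_0={p,q,r,s}: X(s)=True s=True
s_1={r,s}: X(s)=True s=True
s_2={r,s}: X(s)=True s=True
s_3={p,s}: X(s)=True s=True
s_4={p,s}: X(s)=False s=True
s_5={q,r}: X(s)=False s=False
s_6={q,r}: X(s)=False s=False
s_7={p,q}: X(s)=False s=False
G(X(s)) holds globally = False
First violation at position 4.

Answer: 4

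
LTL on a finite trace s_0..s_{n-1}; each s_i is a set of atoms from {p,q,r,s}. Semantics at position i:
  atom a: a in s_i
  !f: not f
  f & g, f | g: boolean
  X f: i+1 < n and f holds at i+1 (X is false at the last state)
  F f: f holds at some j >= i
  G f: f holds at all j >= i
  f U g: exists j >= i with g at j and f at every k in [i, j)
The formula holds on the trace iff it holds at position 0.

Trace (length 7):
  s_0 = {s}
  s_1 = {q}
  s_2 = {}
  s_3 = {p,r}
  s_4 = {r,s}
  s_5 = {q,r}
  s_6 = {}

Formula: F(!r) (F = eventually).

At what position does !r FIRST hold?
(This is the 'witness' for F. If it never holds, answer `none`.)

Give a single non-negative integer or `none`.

Answer: 0

Derivation:
s_0={s}: !r=True r=False
s_1={q}: !r=True r=False
s_2={}: !r=True r=False
s_3={p,r}: !r=False r=True
s_4={r,s}: !r=False r=True
s_5={q,r}: !r=False r=True
s_6={}: !r=True r=False
F(!r) holds; first witness at position 0.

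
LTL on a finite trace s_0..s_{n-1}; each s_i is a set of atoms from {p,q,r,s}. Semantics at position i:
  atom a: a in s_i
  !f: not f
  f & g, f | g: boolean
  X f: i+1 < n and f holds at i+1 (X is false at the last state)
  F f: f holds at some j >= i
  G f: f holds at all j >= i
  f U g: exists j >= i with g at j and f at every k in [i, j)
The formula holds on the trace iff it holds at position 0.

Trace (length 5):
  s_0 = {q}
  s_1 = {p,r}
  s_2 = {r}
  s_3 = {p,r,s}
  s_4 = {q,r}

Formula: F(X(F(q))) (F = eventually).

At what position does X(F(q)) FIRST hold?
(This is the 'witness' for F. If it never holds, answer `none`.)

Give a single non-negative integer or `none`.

s_0={q}: X(F(q))=True F(q)=True q=True
s_1={p,r}: X(F(q))=True F(q)=True q=False
s_2={r}: X(F(q))=True F(q)=True q=False
s_3={p,r,s}: X(F(q))=True F(q)=True q=False
s_4={q,r}: X(F(q))=False F(q)=True q=True
F(X(F(q))) holds; first witness at position 0.

Answer: 0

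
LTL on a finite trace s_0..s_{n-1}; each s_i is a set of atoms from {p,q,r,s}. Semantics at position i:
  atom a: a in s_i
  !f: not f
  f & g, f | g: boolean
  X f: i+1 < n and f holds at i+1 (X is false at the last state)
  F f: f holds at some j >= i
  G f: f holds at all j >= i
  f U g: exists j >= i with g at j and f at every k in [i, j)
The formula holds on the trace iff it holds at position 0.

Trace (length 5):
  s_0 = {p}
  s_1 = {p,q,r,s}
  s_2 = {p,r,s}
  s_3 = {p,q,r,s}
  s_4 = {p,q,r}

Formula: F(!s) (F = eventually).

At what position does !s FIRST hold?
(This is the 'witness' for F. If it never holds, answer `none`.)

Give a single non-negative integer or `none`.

s_0={p}: !s=True s=False
s_1={p,q,r,s}: !s=False s=True
s_2={p,r,s}: !s=False s=True
s_3={p,q,r,s}: !s=False s=True
s_4={p,q,r}: !s=True s=False
F(!s) holds; first witness at position 0.

Answer: 0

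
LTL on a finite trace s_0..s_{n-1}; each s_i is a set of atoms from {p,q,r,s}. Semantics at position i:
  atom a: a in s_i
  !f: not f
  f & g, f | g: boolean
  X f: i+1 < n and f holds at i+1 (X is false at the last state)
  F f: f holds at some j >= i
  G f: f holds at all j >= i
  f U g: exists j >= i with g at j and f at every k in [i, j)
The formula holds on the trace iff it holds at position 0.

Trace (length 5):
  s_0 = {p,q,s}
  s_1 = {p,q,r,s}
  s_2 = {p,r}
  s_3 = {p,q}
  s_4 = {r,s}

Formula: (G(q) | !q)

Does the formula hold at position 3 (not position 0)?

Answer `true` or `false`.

Answer: false

Derivation:
s_0={p,q,s}: (G(q) | !q)=False G(q)=False q=True !q=False
s_1={p,q,r,s}: (G(q) | !q)=False G(q)=False q=True !q=False
s_2={p,r}: (G(q) | !q)=True G(q)=False q=False !q=True
s_3={p,q}: (G(q) | !q)=False G(q)=False q=True !q=False
s_4={r,s}: (G(q) | !q)=True G(q)=False q=False !q=True
Evaluating at position 3: result = False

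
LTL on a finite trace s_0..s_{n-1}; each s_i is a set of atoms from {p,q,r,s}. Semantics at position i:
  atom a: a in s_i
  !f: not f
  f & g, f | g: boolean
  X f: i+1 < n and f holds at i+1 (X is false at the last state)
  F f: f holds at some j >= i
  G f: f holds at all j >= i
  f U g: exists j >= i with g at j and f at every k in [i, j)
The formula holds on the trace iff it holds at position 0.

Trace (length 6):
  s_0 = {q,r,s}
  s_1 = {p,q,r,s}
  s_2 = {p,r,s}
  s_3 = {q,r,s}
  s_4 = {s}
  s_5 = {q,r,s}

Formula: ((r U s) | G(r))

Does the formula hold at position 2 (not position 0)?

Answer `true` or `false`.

Answer: true

Derivation:
s_0={q,r,s}: ((r U s) | G(r))=True (r U s)=True r=True s=True G(r)=False
s_1={p,q,r,s}: ((r U s) | G(r))=True (r U s)=True r=True s=True G(r)=False
s_2={p,r,s}: ((r U s) | G(r))=True (r U s)=True r=True s=True G(r)=False
s_3={q,r,s}: ((r U s) | G(r))=True (r U s)=True r=True s=True G(r)=False
s_4={s}: ((r U s) | G(r))=True (r U s)=True r=False s=True G(r)=False
s_5={q,r,s}: ((r U s) | G(r))=True (r U s)=True r=True s=True G(r)=True
Evaluating at position 2: result = True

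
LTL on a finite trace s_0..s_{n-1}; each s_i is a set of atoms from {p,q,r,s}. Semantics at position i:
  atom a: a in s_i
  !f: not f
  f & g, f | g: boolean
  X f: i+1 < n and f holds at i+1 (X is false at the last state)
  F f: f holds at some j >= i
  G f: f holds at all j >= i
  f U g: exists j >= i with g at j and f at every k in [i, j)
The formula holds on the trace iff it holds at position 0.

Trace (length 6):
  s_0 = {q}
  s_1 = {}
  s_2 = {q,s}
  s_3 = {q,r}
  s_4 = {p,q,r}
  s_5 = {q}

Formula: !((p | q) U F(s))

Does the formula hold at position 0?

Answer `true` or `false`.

s_0={q}: !((p | q) U F(s))=False ((p | q) U F(s))=True (p | q)=True p=False q=True F(s)=True s=False
s_1={}: !((p | q) U F(s))=False ((p | q) U F(s))=True (p | q)=False p=False q=False F(s)=True s=False
s_2={q,s}: !((p | q) U F(s))=False ((p | q) U F(s))=True (p | q)=True p=False q=True F(s)=True s=True
s_3={q,r}: !((p | q) U F(s))=True ((p | q) U F(s))=False (p | q)=True p=False q=True F(s)=False s=False
s_4={p,q,r}: !((p | q) U F(s))=True ((p | q) U F(s))=False (p | q)=True p=True q=True F(s)=False s=False
s_5={q}: !((p | q) U F(s))=True ((p | q) U F(s))=False (p | q)=True p=False q=True F(s)=False s=False

Answer: false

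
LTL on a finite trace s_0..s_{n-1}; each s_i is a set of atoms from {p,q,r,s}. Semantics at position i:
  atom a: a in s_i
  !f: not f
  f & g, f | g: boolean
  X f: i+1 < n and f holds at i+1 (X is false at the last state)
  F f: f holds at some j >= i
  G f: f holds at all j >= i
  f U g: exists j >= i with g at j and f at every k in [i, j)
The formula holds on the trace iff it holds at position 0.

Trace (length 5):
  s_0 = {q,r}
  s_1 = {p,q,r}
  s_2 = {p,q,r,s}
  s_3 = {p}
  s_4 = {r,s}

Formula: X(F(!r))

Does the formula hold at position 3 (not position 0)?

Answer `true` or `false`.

Answer: false

Derivation:
s_0={q,r}: X(F(!r))=True F(!r)=True !r=False r=True
s_1={p,q,r}: X(F(!r))=True F(!r)=True !r=False r=True
s_2={p,q,r,s}: X(F(!r))=True F(!r)=True !r=False r=True
s_3={p}: X(F(!r))=False F(!r)=True !r=True r=False
s_4={r,s}: X(F(!r))=False F(!r)=False !r=False r=True
Evaluating at position 3: result = False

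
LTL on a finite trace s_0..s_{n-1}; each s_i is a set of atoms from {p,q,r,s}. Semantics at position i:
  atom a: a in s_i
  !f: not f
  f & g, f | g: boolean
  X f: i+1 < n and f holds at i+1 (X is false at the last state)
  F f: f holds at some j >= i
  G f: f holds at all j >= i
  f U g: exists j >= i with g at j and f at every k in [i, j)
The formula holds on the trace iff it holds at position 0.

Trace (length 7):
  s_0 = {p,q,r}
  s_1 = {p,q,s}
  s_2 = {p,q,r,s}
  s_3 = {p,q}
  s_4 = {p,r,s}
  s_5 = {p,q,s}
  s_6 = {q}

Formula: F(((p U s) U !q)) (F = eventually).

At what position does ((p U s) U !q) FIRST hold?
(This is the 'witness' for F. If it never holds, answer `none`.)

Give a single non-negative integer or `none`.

Answer: 0

Derivation:
s_0={p,q,r}: ((p U s) U !q)=True (p U s)=True p=True s=False !q=False q=True
s_1={p,q,s}: ((p U s) U !q)=True (p U s)=True p=True s=True !q=False q=True
s_2={p,q,r,s}: ((p U s) U !q)=True (p U s)=True p=True s=True !q=False q=True
s_3={p,q}: ((p U s) U !q)=True (p U s)=True p=True s=False !q=False q=True
s_4={p,r,s}: ((p U s) U !q)=True (p U s)=True p=True s=True !q=True q=False
s_5={p,q,s}: ((p U s) U !q)=False (p U s)=True p=True s=True !q=False q=True
s_6={q}: ((p U s) U !q)=False (p U s)=False p=False s=False !q=False q=True
F(((p U s) U !q)) holds; first witness at position 0.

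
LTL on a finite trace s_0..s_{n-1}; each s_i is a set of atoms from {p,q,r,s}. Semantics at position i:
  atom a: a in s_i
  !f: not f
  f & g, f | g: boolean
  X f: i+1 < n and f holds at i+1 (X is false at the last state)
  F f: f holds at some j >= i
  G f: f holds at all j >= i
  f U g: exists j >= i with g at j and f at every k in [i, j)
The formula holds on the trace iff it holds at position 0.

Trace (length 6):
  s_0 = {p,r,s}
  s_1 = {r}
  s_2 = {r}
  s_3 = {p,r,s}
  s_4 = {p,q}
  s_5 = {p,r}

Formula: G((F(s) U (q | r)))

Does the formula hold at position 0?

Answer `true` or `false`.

s_0={p,r,s}: G((F(s) U (q | r)))=True (F(s) U (q | r))=True F(s)=True s=True (q | r)=True q=False r=True
s_1={r}: G((F(s) U (q | r)))=True (F(s) U (q | r))=True F(s)=True s=False (q | r)=True q=False r=True
s_2={r}: G((F(s) U (q | r)))=True (F(s) U (q | r))=True F(s)=True s=False (q | r)=True q=False r=True
s_3={p,r,s}: G((F(s) U (q | r)))=True (F(s) U (q | r))=True F(s)=True s=True (q | r)=True q=False r=True
s_4={p,q}: G((F(s) U (q | r)))=True (F(s) U (q | r))=True F(s)=False s=False (q | r)=True q=True r=False
s_5={p,r}: G((F(s) U (q | r)))=True (F(s) U (q | r))=True F(s)=False s=False (q | r)=True q=False r=True

Answer: true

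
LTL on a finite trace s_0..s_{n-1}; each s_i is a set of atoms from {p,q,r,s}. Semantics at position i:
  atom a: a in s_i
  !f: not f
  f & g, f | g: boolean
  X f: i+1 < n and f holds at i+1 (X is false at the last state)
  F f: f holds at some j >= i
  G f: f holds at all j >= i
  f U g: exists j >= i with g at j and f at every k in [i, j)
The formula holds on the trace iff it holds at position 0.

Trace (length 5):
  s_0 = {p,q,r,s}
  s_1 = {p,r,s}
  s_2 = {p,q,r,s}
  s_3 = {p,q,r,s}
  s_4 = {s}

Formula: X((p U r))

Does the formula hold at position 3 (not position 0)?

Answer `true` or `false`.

Answer: false

Derivation:
s_0={p,q,r,s}: X((p U r))=True (p U r)=True p=True r=True
s_1={p,r,s}: X((p U r))=True (p U r)=True p=True r=True
s_2={p,q,r,s}: X((p U r))=True (p U r)=True p=True r=True
s_3={p,q,r,s}: X((p U r))=False (p U r)=True p=True r=True
s_4={s}: X((p U r))=False (p U r)=False p=False r=False
Evaluating at position 3: result = False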